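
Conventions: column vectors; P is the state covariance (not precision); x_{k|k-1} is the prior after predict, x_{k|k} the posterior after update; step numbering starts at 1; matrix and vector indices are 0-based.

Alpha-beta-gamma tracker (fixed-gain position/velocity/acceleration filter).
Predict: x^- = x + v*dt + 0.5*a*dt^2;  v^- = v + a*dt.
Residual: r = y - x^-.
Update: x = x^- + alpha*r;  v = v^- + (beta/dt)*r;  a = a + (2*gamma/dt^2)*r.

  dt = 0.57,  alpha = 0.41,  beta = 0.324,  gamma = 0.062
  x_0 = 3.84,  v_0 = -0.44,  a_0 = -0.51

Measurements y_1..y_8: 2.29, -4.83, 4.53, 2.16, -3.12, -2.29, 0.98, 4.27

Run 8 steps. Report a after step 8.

a_post = 3.2468

step 1: x_pred=3.5064  r=-1.2164  x^+=3.0076  v^+=-1.4221  a^+=-0.9742
step 2: x_pred=2.0388  r=-6.8688  x^+=-0.7774  v^+=-5.8818  a^+=-3.5957
step 3: x_pred=-4.7142  r=9.2442  x^+=-0.9241  v^+=-2.6768  a^+=-0.0677
step 4: x_pred=-2.4608  r=4.6208  x^+=-0.5663  v^+=-0.0888  a^+=1.6959
step 5: x_pred=-0.3414  r=-2.7786  x^+=-1.4806  v^+=-0.7015  a^+=0.6354
step 6: x_pred=-1.7773  r=-0.5127  x^+=-1.9875  v^+=-0.6308  a^+=0.4397
step 7: x_pred=-2.2756  r=3.2556  x^+=-0.9408  v^+=1.4704  a^+=1.6823
step 8: x_pred=0.1706  r=4.0994  x^+=1.8514  v^+=4.7595  a^+=3.2468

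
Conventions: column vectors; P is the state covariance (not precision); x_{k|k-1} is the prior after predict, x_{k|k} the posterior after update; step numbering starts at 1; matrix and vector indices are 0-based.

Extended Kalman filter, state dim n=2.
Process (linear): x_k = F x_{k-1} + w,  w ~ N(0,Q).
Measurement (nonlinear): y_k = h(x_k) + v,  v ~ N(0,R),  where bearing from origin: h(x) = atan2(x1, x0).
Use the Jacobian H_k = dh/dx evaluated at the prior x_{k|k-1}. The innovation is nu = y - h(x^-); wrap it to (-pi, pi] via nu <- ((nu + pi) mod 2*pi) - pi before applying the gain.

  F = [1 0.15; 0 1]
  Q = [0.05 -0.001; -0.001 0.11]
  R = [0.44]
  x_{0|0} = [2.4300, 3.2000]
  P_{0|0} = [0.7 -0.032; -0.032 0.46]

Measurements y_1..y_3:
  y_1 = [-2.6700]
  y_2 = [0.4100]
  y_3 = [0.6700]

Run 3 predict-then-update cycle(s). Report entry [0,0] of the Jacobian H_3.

step 1: x^-=[2.9100, 3.2000]  P^-=[0.7508 0.0360; 0.0360 0.5700]  H_jac=[-0.1710 0.1555]  S=[0.4738]  K=[-0.2592; 0.1741]  nu=[2.7804]  x^+=[2.1894, 3.6841]  P^+=[0.7189 0.0574; 0.0574 0.5556]
step 2: x^-=[2.7420, 3.6841]  P^-=[0.7986 0.1397; 0.1397 0.6656]  H_jac=[-0.1747 0.1300]  S=[0.4693]  K=[-0.2586; 0.1324]  nu=[-0.5210]  x^+=[2.8767, 3.6151]  P^+=[0.7673 0.1558; 0.1558 0.6574]
step 3: x^-=[3.4189, 3.6151]  P^-=[0.8788 0.2534; 0.2534 0.7674]  H_jac=[-0.1460 0.1381]  S=[0.4632]  K=[-0.2015; 0.1489]  nu=[-0.1433]  x^+=[3.4478, 3.5938]  P^+=[0.8600 0.2673; 0.2673 0.7571]

H_jac[0,0] = -0.1460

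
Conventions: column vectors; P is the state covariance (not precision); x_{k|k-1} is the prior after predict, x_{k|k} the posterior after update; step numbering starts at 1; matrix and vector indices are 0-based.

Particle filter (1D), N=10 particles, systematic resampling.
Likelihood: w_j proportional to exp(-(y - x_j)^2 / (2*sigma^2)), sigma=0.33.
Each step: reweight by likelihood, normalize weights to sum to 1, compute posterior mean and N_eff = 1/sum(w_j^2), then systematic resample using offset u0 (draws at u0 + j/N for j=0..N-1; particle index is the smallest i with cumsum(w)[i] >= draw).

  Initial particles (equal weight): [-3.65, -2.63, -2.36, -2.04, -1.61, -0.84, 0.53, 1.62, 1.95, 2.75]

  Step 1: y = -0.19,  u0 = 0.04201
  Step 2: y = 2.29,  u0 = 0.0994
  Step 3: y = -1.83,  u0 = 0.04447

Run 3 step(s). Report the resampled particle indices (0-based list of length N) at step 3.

resampled_idx = [0, 1, 2, 3, 4, 5, 6, 7, 8, 9]

step 1: w=[0.0000, 0.0000, 0.0000, 0.0000, 0.0004, 0.6081, 0.3915, 0.0000, 0.0000, 0.0000]  mean=-0.3039  Neff=1.9119  idx=[5, 5, 5, 5, 5, 5, 6, 6, 6, 6]
step 2: w=[0.0000, 0.0000, 0.0000, 0.0000, 0.0000, 0.0000, 0.2500, 0.2500, 0.2500, 0.2500]  mean=0.5300  Neff=4.0000  idx=[6, 6, 7, 7, 7, 8, 8, 9, 9, 9]
step 3: w=[0.1000, 0.1000, 0.1000, 0.1000, 0.1000, 0.1000, 0.1000, 0.1000, 0.1000, 0.1000]  mean=0.5300  Neff=10.0000  idx=[0, 1, 2, 3, 4, 5, 6, 7, 8, 9]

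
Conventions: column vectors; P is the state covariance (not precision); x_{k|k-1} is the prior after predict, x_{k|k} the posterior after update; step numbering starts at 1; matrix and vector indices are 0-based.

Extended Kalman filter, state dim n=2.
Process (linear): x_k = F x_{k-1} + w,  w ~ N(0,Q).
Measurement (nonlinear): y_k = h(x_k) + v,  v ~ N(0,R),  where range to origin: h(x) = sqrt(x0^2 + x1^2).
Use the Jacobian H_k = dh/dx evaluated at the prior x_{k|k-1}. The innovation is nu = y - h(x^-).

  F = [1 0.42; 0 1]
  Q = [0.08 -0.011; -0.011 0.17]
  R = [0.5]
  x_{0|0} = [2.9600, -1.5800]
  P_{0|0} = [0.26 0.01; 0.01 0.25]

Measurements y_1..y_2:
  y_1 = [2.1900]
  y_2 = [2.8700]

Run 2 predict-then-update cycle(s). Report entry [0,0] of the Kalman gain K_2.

step 1: x^-=[2.2964, -1.5800]  P^-=[0.3925 0.1040; 0.1040 0.4200]  H_jac=[0.8238 -0.5668]  S=[0.8042]  K=[0.3288; -0.1895]  nu=[-0.5974]  x^+=[2.1000, -1.4668]  P^+=[0.3056 0.1541; 0.1541 0.3911]
step 2: x^-=[1.4839, -1.4668]  P^-=[0.5840 0.3074; 0.3074 0.5611]  H_jac=[0.7112 -0.7030]  S=[0.7653]  K=[0.2604; -0.2298]  nu=[0.7835]  x^+=[1.6879, -1.6468]  P^+=[0.5321 0.3532; 0.3532 0.5207]

K[0,0] = 0.2604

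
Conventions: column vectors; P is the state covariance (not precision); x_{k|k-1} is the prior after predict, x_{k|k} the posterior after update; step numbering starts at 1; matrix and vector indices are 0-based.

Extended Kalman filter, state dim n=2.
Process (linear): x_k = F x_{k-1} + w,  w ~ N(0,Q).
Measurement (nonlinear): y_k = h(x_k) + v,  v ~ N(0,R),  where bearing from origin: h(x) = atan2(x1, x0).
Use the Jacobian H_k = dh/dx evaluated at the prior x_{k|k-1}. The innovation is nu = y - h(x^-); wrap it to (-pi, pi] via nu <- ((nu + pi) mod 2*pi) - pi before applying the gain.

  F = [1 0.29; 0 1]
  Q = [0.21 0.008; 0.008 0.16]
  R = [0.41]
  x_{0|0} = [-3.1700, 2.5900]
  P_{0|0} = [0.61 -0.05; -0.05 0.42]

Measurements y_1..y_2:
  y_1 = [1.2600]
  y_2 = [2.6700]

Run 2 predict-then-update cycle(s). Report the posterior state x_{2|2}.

step 1: x^-=[-2.4189, 2.5900]  P^-=[0.8263 0.0798; 0.0798 0.5800]  H_jac=[-0.2062 -0.1926]  S=[0.4730]  K=[-0.3928; -0.2710]  nu=[-1.0620]  x^+=[-2.0018, 2.8778]  P^+=[0.7534 0.0295; 0.0295 0.5453]
step 2: x^-=[-1.1672, 2.8778]  P^-=[1.0263 0.1956; 0.1956 0.7053]  H_jac=[-0.2984 -0.1210]  S=[0.5258]  K=[-0.6274; -0.2733]  nu=[0.7139]  x^+=[-1.6151, 2.6827]  P^+=[0.8193 0.1054; 0.1054 0.6660]

x_post = [-1.6151, 2.6827]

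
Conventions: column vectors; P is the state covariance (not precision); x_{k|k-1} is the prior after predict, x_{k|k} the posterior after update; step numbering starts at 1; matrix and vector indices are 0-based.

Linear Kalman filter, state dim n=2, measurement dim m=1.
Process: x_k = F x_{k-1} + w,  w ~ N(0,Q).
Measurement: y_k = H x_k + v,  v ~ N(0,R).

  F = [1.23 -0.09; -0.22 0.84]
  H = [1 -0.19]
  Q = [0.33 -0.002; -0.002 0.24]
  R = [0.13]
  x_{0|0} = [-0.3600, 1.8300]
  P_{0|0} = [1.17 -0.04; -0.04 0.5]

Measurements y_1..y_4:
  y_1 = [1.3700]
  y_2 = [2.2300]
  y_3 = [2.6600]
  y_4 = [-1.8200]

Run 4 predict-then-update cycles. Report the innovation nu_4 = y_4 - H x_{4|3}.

step 1: x^-=[-0.6075, 1.6164]  P^-=[2.1130 -0.3985; -0.3985 0.6642]  S=[2.4184]  K=[0.9050; -0.2170]  nu=[2.2846]  x^+=[1.4601, 1.1207]  P^+=[0.1322 0.0764; 0.0764 0.5504]
step 2: x^-=[1.6951, 0.6202]  P^-=[0.5175 0.0010; 0.0010 0.6065]  S=[0.6690]  K=[0.7732; -0.1707]  nu=[0.6527]  x^+=[2.1998, 0.5087]  P^+=[0.1175 0.0893; 0.0893 0.5870]
step 3: x^-=[2.6600, -0.0566]  P^-=[0.4927 0.0159; 0.0159 0.6269]  S=[0.6393]  K=[0.7660; -0.1614]  nu=[-0.0107]  x^+=[2.6518, -0.0549]  P^+=[0.1176 0.0950; 0.0950 0.6102]
step 4: x^-=[3.2666, -0.6295]  P^-=[0.4919 0.0200; 0.0200 0.6412]  S=[0.6374]  K=[0.7657; -0.1597]  nu=[-5.2062]  x^+=[-0.7198, 0.2019]  P^+=[0.1182 0.0980; 0.0980 0.6249]

innov = [-5.2062]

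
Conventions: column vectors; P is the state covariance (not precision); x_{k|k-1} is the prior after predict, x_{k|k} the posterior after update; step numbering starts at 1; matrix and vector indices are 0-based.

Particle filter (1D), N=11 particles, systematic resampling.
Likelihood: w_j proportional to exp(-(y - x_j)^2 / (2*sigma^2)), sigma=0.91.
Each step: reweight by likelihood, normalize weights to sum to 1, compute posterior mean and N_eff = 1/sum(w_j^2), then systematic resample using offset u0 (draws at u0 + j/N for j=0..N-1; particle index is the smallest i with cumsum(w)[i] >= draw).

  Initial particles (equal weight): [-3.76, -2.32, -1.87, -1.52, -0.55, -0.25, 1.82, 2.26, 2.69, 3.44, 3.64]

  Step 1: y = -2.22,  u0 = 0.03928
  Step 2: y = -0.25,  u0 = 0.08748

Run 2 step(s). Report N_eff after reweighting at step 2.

N_eff = 5.5258

step 1: w=[0.0749, 0.3119, 0.2914, 0.2334, 0.0582, 0.0301, 0.0000, 0.0000, 0.0000, 0.0000, 0.0000]  mean=-1.9445  Neff=4.0557  idx=[0, 1, 1, 1, 2, 2, 2, 2, 3, 3, 4]
step 2: w=[0.0002, 0.0274, 0.0274, 0.0274, 0.0746, 0.0746, 0.0746, 0.0746, 0.1374, 0.1374, 0.3446]  mean=-1.3564  Neff=5.5258  idx=[4, 5, 6, 7, 8, 9, 9, 10, 10, 10, 10]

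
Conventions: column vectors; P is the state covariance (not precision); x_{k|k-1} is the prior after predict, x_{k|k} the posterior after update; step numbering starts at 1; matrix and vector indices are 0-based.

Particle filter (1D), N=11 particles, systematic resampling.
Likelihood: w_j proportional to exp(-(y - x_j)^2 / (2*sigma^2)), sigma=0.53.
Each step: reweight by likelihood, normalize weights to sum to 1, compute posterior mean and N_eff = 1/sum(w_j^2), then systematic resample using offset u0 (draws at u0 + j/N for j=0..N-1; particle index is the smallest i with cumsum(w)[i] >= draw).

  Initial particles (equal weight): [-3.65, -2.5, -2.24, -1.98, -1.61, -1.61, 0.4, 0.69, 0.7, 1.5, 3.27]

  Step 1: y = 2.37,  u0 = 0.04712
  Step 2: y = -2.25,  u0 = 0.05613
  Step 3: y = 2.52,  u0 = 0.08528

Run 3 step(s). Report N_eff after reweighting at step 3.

step 1: w=[0.0000, 0.0000, 0.0000, 0.0000, 0.0000, 0.0000, 0.0020, 0.0129, 0.0137, 0.5087, 0.4628]  mean=2.2957  Neff=2.1127  idx=[9, 9, 9, 9, 9, 9, 10, 10, 10, 10, 10]
step 2: w=[0.1667, 0.1667, 0.1667, 0.1667, 0.1667, 0.1667, 0.0000, 0.0000, 0.0000, 0.0000, 0.0000]  mean=1.5000  Neff=6.0000  idx=[0, 0, 1, 1, 2, 3, 3, 4, 4, 5, 5]
step 3: w=[0.0909, 0.0909, 0.0909, 0.0909, 0.0909, 0.0909, 0.0909, 0.0909, 0.0909, 0.0909, 0.0909]  mean=1.5000  Neff=11.0000  idx=[0, 1, 2, 3, 4, 5, 6, 7, 8, 9, 10]

N_eff = 11.0000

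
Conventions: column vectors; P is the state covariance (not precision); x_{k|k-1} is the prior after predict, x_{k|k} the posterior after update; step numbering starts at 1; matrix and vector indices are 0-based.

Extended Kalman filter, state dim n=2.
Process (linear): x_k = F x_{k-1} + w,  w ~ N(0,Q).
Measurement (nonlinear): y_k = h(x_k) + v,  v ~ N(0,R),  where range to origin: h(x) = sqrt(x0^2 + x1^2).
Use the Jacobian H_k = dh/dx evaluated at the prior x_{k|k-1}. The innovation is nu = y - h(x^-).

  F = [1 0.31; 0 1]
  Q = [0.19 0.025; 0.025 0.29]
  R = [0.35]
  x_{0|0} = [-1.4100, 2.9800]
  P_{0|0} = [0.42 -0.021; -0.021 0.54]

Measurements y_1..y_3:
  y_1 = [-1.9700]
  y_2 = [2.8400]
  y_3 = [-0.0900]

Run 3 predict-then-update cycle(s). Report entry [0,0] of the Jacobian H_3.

H_jac[0,0] = -0.9063

step 1: x^-=[-0.4862, 2.9800]  P^-=[0.6489 0.1714; 0.1714 0.8300]  H_jac=[-0.1610 0.9870]  S=[1.1208]  K=[0.0577; 0.7062]  nu=[-4.9894]  x^+=[-0.7741, -0.5437]  P^+=[0.6451 0.1257; 0.1257 0.2710]
step 2: x^-=[-0.9427, -0.5437]  P^-=[0.9391 0.2347; 0.2347 0.5610]  H_jac=[-0.8662 -0.4996]  S=[1.3979]  K=[-0.6658; -0.3459]  nu=[1.7518]  x^+=[-2.1091, -1.1497]  P^+=[0.3194 -0.0873; -0.0873 0.3937]
step 3: x^-=[-2.4655, -1.1497]  P^-=[0.4931 0.0598; 0.0598 0.6837]  H_jac=[-0.9063 -0.4226]  S=[0.9229]  K=[-0.5116; -0.3718]  nu=[-2.8104]  x^+=[-1.0277, -0.1049]  P^+=[0.2515 -0.1158; -0.1158 0.5561]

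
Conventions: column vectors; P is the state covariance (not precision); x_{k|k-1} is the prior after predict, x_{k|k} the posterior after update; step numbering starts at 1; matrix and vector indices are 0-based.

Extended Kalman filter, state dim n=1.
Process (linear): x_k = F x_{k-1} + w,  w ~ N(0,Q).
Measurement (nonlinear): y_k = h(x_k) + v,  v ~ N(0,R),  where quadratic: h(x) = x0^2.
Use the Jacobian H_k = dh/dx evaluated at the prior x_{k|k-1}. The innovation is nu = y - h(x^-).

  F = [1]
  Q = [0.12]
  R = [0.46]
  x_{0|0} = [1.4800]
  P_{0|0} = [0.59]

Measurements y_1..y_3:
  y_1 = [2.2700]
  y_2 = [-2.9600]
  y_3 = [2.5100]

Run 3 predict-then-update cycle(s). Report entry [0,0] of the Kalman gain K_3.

K[0,0] = 0.1133

step 1: x^-=[1.4800]  P^-=[0.7100]  H_jac=[2.9600]  S=[6.6807]  K=[0.3146]  nu=[0.0796]  x^+=[1.5050]  P^+=[0.0489]
step 2: x^-=[1.5050]  P^-=[0.1689]  H_jac=[3.0101]  S=[1.9902]  K=[0.2554]  nu=[-5.2251]  x^+=[0.1704]  P^+=[0.0390]
step 3: x^-=[0.1704]  P^-=[0.1590]  H_jac=[0.3407]  S=[0.4785]  K=[0.1133]  nu=[2.4810]  x^+=[0.4514]  P^+=[0.1529]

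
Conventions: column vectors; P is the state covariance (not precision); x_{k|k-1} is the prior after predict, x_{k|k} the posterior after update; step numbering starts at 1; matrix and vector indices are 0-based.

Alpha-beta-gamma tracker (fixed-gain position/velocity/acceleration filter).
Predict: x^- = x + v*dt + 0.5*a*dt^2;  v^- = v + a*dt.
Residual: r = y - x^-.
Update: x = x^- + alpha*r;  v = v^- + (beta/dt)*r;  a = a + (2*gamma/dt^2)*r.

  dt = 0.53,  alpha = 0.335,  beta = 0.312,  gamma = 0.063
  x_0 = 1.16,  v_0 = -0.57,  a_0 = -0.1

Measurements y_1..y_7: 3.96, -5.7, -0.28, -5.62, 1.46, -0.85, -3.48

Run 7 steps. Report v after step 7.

step 1: x_pred=0.8439  r=3.1161  x^+=1.8878  v^+=1.2114  a^+=1.2978
step 2: x_pred=2.7121  r=-8.4121  x^+=-0.1060  v^+=-3.0528  a^+=-2.4755
step 3: x_pred=-2.0716  r=1.7916  x^+=-1.4714  v^+=-3.3101  a^+=-1.6719
step 4: x_pred=-3.4606  r=-2.1594  x^+=-4.1840  v^+=-5.4674  a^+=-2.6405
step 5: x_pred=-7.4526  r=8.9126  x^+=-4.4669  v^+=-1.6202  a^+=1.3573
step 6: x_pred=-5.1350  r=4.2850  x^+=-3.6995  v^+=1.6216  a^+=3.2794
step 7: x_pred=-2.3794  r=-1.1006  x^+=-2.7481  v^+=2.7118  a^+=2.7857

v_post = 2.7118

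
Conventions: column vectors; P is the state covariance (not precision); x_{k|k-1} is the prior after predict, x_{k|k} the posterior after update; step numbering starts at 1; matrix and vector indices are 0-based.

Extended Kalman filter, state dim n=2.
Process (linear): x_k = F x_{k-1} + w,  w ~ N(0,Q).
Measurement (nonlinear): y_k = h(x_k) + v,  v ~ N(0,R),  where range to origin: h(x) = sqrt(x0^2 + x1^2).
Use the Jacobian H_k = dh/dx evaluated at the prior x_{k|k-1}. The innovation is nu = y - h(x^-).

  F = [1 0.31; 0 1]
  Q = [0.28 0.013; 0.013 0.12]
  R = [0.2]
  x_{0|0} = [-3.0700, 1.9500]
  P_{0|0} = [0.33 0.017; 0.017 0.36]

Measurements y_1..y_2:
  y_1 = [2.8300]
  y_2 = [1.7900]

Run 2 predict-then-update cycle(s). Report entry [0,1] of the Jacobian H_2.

H_jac[0,1] = 0.7414

step 1: x^-=[-2.4655, 1.9500]  P^-=[0.6551 0.1416; 0.1416 0.4800]  H_jac=[-0.7843 0.6203]  S=[0.6499]  K=[-0.6554; 0.2873]  nu=[-0.3134]  x^+=[-2.2601, 1.8600]  P^+=[0.3759 0.2640; 0.2640 0.4264]
step 2: x^-=[-1.6835, 1.8600]  P^-=[0.8606 0.4091; 0.4091 0.5464]  H_jac=[-0.6711 0.7414]  S=[0.4807]  K=[-0.5702; 0.2715]  nu=[-0.7187]  x^+=[-1.2736, 1.6648]  P^+=[0.7042 0.4836; 0.4836 0.5109]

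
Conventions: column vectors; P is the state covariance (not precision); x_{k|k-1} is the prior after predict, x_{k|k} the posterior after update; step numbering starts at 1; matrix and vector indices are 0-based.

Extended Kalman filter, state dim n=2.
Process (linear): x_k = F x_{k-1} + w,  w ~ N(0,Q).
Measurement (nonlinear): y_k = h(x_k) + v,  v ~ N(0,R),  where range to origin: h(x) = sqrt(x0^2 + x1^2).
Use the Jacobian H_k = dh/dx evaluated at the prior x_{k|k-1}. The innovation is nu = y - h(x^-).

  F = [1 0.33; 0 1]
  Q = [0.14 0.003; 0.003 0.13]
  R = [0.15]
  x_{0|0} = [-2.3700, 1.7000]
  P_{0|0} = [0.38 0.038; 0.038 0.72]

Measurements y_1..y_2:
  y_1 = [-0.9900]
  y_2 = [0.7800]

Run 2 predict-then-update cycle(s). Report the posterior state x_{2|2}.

step 1: x^-=[-1.8090, 1.7000]  P^-=[0.6235 0.2786; 0.2786 0.8500]  H_jac=[-0.7287 0.6848]  S=[0.6017]  K=[-0.4381; 0.6300]  nu=[-3.4724]  x^+=[-0.2879, -0.4878]  P^+=[0.5080 0.4447; 0.4447 0.6112]
step 2: x^-=[-0.4488, -0.4878]  P^-=[1.0081 0.6493; 0.6493 0.7412]  H_jac=[-0.6771 -0.7359]  S=[1.6606]  K=[-0.6988; -0.5932]  nu=[0.1171]  x^+=[-0.5307, -0.5573]  P^+=[0.1972 -0.0390; -0.0390 0.1568]

x_post = [-0.5307, -0.5573]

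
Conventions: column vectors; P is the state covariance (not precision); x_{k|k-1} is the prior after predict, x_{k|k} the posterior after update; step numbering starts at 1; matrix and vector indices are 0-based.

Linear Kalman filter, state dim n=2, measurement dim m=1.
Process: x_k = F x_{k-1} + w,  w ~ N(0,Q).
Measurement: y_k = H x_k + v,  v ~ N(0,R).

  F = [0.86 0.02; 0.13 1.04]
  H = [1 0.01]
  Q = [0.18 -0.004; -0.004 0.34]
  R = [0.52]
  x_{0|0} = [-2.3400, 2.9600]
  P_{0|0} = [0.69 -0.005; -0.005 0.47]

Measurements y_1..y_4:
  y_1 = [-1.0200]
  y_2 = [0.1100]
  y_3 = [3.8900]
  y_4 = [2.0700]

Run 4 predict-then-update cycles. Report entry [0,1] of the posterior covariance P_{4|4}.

P_post[0,1] = 0.0468

step 1: x^-=[-1.9532, 2.7742]  P^-=[0.6903 0.0784; 0.0784 0.8587]  S=[1.2120]  K=[0.5702; 0.0718]  nu=[0.9055]  x^+=[-1.4369, 2.8392]  P^+=[0.2962 0.0288; 0.0288 0.8524]
step 2: x^-=[-1.1789, 2.7660]  P^-=[0.4004 0.0727; 0.0727 1.2748]  S=[0.9220]  K=[0.4351; 0.0927]  nu=[1.2613]  x^+=[-0.6302, 2.8829]  P^+=[0.2259 0.0355; 0.0355 1.2668]
step 3: x^-=[-0.4843, 2.9163]  P^-=[0.3488 0.0795; 0.0795 1.7236]  S=[0.8706]  K=[0.4016; 0.1111]  nu=[4.3451]  x^+=[1.2606, 3.3989]  P^+=[0.2084 0.0406; 0.0406 1.7129]
step 4: x^-=[1.1521, 3.6987]  P^-=[0.3362 0.0914; 0.0914 2.2072]  S=[0.8583]  K=[0.3928; 0.1322]  nu=[0.8809]  x^+=[1.4981, 3.8152]  P^+=[0.2038 0.0468; 0.0468 2.1922]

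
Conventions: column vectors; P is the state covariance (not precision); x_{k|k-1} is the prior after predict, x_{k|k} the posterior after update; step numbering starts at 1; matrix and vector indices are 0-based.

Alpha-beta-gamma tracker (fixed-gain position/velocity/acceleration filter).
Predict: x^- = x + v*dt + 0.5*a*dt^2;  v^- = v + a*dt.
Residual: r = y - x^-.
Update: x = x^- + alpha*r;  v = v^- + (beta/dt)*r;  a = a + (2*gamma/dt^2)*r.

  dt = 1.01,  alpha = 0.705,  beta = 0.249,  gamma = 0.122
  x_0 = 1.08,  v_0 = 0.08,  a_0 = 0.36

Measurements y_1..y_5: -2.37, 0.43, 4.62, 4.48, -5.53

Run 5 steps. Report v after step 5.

v_post = 0.3213

step 1: x_pred=1.3444  r=-3.7144  x^+=-1.2742  v^+=-0.4721  a^+=-0.5285
step 2: x_pred=-2.0206  r=2.4506  x^+=-0.2929  v^+=-0.4017  a^+=0.0577
step 3: x_pred=-0.6692  r=5.2892  x^+=3.0597  v^+=0.9606  a^+=1.3229
step 4: x_pred=4.7046  r=-0.2246  x^+=4.5462  v^+=2.2413  a^+=1.2691
step 5: x_pred=7.4573  r=-12.9873  x^+=-1.6988  v^+=0.3213  a^+=-1.8373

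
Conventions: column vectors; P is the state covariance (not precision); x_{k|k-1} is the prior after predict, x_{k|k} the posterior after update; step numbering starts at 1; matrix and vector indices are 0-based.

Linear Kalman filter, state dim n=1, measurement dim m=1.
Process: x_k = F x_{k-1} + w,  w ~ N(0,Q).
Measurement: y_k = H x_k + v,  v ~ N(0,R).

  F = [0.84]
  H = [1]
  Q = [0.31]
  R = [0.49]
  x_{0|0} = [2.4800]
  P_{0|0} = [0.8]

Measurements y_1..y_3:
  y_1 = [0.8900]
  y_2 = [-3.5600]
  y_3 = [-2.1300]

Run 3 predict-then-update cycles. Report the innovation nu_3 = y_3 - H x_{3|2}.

innov = [-1.0202]

step 1: x^-=[2.0832]  P^-=[0.8745]  S=[1.3645]  K=[0.6409]  nu=[-1.1932]  x^+=[1.3185]  P^+=[0.3140]
step 2: x^-=[1.1075]  P^-=[0.5316]  S=[1.0216]  K=[0.5204]  nu=[-4.6675]  x^+=[-1.3212]  P^+=[0.2550]
step 3: x^-=[-1.1098]  P^-=[0.4899]  S=[0.9799]  K=[0.5000]  nu=[-1.0202]  x^+=[-1.6199]  P^+=[0.2450]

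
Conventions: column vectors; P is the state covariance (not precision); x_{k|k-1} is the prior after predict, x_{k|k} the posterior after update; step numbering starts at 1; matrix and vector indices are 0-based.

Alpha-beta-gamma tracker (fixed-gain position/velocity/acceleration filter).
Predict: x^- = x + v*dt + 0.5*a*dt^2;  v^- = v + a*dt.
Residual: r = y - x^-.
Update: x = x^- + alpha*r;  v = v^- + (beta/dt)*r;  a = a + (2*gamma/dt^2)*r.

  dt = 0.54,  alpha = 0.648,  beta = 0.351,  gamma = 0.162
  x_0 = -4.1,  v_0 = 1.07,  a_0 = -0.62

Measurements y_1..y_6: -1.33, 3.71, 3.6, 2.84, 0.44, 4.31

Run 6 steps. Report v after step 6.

v_post = -5.0159

step 1: x_pred=-3.6126  r=2.2826  x^+=-2.1335  v^+=2.2189  a^+=1.9162
step 2: x_pred=-0.6559  r=4.3659  x^+=2.1732  v^+=6.0915  a^+=6.7672
step 3: x_pred=6.4493  r=-2.8493  x^+=4.6029  v^+=7.8937  a^+=3.6014
step 4: x_pred=9.3906  r=-6.5506  x^+=5.1458  v^+=5.5806  a^+=-3.6771
step 5: x_pred=7.6232  r=-7.1832  x^+=2.9685  v^+=-1.0742  a^+=-11.6585
step 6: x_pred=0.6886  r=3.6214  x^+=3.0353  v^+=-5.0159  a^+=-7.6347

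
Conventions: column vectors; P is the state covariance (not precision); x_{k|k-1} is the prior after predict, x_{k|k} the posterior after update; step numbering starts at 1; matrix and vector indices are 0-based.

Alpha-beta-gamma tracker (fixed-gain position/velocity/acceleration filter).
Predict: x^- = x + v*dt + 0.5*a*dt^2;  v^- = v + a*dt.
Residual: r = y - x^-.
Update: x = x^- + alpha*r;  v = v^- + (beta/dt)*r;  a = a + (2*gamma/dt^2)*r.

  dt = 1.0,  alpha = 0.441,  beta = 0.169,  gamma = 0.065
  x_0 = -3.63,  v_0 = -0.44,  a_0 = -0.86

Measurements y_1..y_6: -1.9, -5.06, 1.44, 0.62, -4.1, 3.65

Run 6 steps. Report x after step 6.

x_post = 0.9570

step 1: x_pred=-4.5000  r=2.6000  x^+=-3.3534  v^+=-0.8606  a^+=-0.5220
step 2: x_pred=-4.4750  r=-0.5850  x^+=-4.7330  v^+=-1.4815  a^+=-0.5980
step 3: x_pred=-6.5135  r=7.9535  x^+=-3.0060  v^+=-0.7354  a^+=0.4359
step 4: x_pred=-3.5234  r=4.1434  x^+=-1.6962  v^+=0.4008  a^+=0.9745
step 5: x_pred=-0.8081  r=-3.2919  x^+=-2.2598  v^+=0.8190  a^+=0.5466
step 6: x_pred=-1.1676  r=4.8176  x^+=0.9570  v^+=2.1798  a^+=1.1729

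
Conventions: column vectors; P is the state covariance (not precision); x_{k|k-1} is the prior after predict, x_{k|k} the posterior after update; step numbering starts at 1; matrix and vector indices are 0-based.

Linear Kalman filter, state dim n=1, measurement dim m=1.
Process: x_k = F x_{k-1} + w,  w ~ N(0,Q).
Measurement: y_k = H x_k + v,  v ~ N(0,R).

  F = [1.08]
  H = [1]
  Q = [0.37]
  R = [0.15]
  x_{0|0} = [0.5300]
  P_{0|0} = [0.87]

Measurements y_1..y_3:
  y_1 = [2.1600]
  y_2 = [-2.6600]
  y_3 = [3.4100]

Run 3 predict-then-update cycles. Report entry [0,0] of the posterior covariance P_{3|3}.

P_post[0,0] = 0.1157

step 1: x^-=[0.5724]  P^-=[1.3848]  S=[1.5348]  K=[0.9023]  nu=[1.5876]  x^+=[2.0048]  P^+=[0.1353]
step 2: x^-=[2.1652]  P^-=[0.5279]  S=[0.6779]  K=[0.7787]  nu=[-4.8252]  x^+=[-1.5923]  P^+=[0.1168]
step 3: x^-=[-1.7196]  P^-=[0.5062]  S=[0.6562]  K=[0.7714]  nu=[5.1296]  x^+=[2.2375]  P^+=[0.1157]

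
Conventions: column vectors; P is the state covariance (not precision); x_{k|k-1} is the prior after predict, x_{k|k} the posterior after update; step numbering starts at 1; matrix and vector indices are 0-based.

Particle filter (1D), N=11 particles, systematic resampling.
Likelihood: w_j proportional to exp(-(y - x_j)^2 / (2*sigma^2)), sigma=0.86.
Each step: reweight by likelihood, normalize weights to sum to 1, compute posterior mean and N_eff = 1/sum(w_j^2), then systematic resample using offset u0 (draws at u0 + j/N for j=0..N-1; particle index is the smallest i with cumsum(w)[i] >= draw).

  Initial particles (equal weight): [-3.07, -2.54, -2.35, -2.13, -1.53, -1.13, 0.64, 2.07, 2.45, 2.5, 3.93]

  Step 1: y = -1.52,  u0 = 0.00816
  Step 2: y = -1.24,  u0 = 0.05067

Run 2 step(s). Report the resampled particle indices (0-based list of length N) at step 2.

step 1: w=[0.0488, 0.1224, 0.1553, 0.1924, 0.2474, 0.2232, 0.0106, 0.0000, 0.0000, 0.0000, 0.0000]  mean=-1.8591  Neff=5.2742  idx=[0, 1, 2, 2, 3, 3, 4, 4, 4, 5, 5]
step 2: w=[0.0143, 0.0438, 0.0597, 0.0597, 0.0804, 0.0804, 0.1298, 0.1298, 0.1298, 0.1362, 0.1362]  mean=-1.6817  Neff=9.1075  idx=[1, 3, 4, 5, 6, 7, 7, 8, 9, 10, 10]

resampled_idx = [1, 3, 4, 5, 6, 7, 7, 8, 9, 10, 10]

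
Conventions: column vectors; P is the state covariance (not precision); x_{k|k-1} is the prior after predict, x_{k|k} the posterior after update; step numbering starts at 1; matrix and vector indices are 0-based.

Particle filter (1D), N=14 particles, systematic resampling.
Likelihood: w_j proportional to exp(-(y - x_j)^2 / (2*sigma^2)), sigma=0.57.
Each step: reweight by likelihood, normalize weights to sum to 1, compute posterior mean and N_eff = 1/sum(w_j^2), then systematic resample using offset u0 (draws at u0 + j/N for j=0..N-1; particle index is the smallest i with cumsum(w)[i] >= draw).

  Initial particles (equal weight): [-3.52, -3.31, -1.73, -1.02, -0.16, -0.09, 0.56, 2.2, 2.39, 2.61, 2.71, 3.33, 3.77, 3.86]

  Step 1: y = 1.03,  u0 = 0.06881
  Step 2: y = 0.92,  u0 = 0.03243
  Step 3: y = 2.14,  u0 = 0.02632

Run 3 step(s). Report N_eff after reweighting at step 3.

N_eff = 13.0438

step 1: w=[0.0000, 0.0000, 0.0000, 0.0013, 0.0954, 0.1223, 0.6002, 0.1026, 0.0489, 0.0181, 0.0110, 0.0002, 0.0000, 0.0000]  mean=0.7289  Neff=2.5150  idx=[4, 5, 5, 6, 6, 6, 6, 6, 6, 6, 6, 7, 8, 10]
step 2: w=[0.0229, 0.0287, 0.0287, 0.1128, 0.1128, 0.1128, 0.1128, 0.1128, 0.1128, 0.1128, 0.1128, 0.0111, 0.0050, 0.0010]  mean=0.5356  Neff=9.5979  idx=[1, 3, 3, 4, 5, 5, 6, 7, 7, 8, 8, 9, 10, 10]
step 3: w=[0.0017, 0.0768, 0.0768, 0.0768, 0.0768, 0.0768, 0.0768, 0.0768, 0.0768, 0.0768, 0.0768, 0.0768, 0.0768, 0.0768]  mean=0.5589  Neff=13.0438  idx=[1, 2, 3, 4, 5, 5, 6, 7, 8, 9, 10, 11, 12, 13]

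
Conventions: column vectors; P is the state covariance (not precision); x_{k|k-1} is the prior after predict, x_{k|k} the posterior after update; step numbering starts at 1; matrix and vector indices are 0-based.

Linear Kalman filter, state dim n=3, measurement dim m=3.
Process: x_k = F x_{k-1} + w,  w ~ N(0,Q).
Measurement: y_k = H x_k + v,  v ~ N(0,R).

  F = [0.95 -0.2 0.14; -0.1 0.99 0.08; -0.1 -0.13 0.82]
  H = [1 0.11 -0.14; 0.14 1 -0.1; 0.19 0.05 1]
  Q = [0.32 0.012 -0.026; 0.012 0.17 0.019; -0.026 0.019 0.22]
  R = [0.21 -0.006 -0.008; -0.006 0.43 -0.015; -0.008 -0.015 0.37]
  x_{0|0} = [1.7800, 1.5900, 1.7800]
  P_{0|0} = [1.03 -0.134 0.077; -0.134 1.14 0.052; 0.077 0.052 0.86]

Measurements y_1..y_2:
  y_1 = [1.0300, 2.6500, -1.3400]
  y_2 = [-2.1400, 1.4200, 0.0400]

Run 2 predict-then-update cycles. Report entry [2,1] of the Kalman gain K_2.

K[2,1] = -0.0188

step 1: x^-=[1.6222, 1.5385, 1.0749]  P^-=[1.3805 -0.4195 0.0678; -0.4195 1.3367 -0.0147; 0.0678 -0.0147 0.8006]  S=[1.5116 -0.0863 0.1843; -0.0863 1.6853 -0.0806; 0.1843 -0.0806 1.2401]  K=[0.8573 -0.0888 0.1161; -0.1416 0.7542 0.0478; -0.1135 -0.0244 0.6707]  nu=[-0.6109, 0.9919, -2.8000]  x^+=[0.6853, 2.2392, -0.7578]  P^+=[0.1882 -0.0709 0.0052; -0.0709 0.3348 0.0042; 0.0052 0.0042 0.2482]
step 2: x^-=[0.0971, 2.0877, -0.9811]  P^-=[0.5362 -0.1366 0.0039; -0.1366 0.5162 0.0031; 0.0039 0.0031 0.3908]  S=[0.7288 -0.0083 0.0364; -0.0083 0.9216 -0.0374; 0.0364 -0.0374 0.7807]  K=[0.7091 -0.0571 0.0909; -0.1057 0.5395 0.0345; -0.0947 -0.0188 0.5053]  nu=[-2.6041, -0.7794, 0.8982]  x^+=[-1.6233, 1.9735, -0.2658]  P^+=[0.1545 -0.0516 0.0020; -0.0516 0.2396 0.0034; 0.0020 0.0034 0.1874]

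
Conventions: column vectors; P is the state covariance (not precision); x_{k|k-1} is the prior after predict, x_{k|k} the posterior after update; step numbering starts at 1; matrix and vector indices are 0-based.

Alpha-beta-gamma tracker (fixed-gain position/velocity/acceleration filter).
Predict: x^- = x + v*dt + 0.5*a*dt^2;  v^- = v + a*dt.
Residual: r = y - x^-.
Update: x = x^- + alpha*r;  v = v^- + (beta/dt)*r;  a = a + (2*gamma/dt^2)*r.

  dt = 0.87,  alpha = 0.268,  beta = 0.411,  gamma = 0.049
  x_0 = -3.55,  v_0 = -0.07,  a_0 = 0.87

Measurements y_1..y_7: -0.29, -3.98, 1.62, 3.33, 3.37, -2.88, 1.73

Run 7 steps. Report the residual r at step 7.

resid = -1.3750

step 1: x_pred=-3.2816  r=2.9916  x^+=-2.4799  v^+=2.1002  a^+=1.2573
step 2: x_pred=-0.1769  r=-3.8031  x^+=-1.1961  v^+=1.3974  a^+=0.7649
step 3: x_pred=0.3091  r=1.3109  x^+=0.6605  v^+=2.6822  a^+=0.9347
step 4: x_pred=3.3477  r=-0.0177  x^+=3.3429  v^+=3.4870  a^+=0.9324
step 5: x_pred=6.7295  r=-3.3595  x^+=5.8291  v^+=2.7111  a^+=0.4974
step 6: x_pred=8.3760  r=-11.2560  x^+=5.3594  v^+=-2.1737  a^+=-0.9600
step 7: x_pred=3.1050  r=-1.3750  x^+=2.7365  v^+=-3.6584  a^+=-1.1380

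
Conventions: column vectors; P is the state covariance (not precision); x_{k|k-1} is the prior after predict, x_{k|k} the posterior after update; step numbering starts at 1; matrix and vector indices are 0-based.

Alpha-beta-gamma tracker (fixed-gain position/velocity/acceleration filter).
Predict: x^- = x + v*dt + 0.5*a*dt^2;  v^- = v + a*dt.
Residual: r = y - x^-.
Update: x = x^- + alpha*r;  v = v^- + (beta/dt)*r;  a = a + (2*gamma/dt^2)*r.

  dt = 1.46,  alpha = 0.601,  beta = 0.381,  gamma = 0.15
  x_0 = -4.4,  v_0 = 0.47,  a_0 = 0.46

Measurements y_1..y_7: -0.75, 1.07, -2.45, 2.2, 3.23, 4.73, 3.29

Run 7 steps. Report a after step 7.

a_post = -0.2064

step 1: x_pred=-3.2235  r=2.4735  x^+=-1.7369  v^+=1.7871  a^+=0.8081
step 2: x_pred=1.7335  r=-0.6635  x^+=1.3347  v^+=2.7938  a^+=0.7147
step 3: x_pred=6.1755  r=-8.6255  x^+=0.9916  v^+=1.5864  a^+=-0.4992
step 4: x_pred=2.7757  r=-0.5757  x^+=2.4297  v^+=0.7074  a^+=-0.5802
step 5: x_pred=2.8441  r=0.3859  x^+=3.0760  v^+=-0.0390  a^+=-0.5259
step 6: x_pred=2.4585  r=2.2715  x^+=3.8237  v^+=-0.2141  a^+=-0.2062
step 7: x_pred=3.2913  r=-0.0013  x^+=3.2905  v^+=-0.5155  a^+=-0.2064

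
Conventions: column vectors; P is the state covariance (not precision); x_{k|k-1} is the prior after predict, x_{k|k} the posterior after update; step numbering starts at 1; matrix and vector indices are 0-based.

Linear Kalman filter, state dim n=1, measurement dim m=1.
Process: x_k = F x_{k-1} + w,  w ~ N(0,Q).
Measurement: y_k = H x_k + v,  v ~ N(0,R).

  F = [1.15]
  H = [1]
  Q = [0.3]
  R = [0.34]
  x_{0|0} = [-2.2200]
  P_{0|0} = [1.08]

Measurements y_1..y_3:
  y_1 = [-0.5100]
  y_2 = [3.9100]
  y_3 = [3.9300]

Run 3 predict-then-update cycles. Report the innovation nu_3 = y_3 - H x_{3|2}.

step 1: x^-=[-2.5530]  P^-=[1.7283]  S=[2.0683]  K=[0.8356]  nu=[2.0430]  x^+=[-0.8458]  P^+=[0.2841]
step 2: x^-=[-0.9727]  P^-=[0.6757]  S=[1.0157]  K=[0.6653]  nu=[4.8827]  x^+=[2.2756]  P^+=[0.2262]
step 3: x^-=[2.6169]  P^-=[0.5991]  S=[0.9391]  K=[0.6380]  nu=[1.3131]  x^+=[3.4546]  P^+=[0.2169]

innov = [1.3131]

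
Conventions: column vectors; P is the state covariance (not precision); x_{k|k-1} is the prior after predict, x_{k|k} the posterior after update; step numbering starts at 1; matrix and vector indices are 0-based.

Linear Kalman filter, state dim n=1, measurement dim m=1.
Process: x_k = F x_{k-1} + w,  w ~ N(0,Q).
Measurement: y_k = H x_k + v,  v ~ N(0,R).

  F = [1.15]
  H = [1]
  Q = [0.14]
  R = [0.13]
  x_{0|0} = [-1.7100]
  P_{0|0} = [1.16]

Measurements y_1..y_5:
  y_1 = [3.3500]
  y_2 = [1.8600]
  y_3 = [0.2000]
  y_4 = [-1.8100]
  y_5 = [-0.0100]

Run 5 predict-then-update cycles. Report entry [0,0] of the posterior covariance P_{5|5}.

step 1: x^-=[-1.9665]  P^-=[1.6741]  S=[1.8041]  K=[0.9279]  nu=[5.3165]  x^+=[2.9669]  P^+=[0.1206]
step 2: x^-=[3.4119]  P^-=[0.2995]  S=[0.4295]  K=[0.6973]  nu=[-1.5519]  x^+=[2.3297]  P^+=[0.0907]
step 3: x^-=[2.6792]  P^-=[0.2599]  S=[0.3899]  K=[0.6666]  nu=[-2.4792]  x^+=[1.0266]  P^+=[0.0867]
step 4: x^-=[1.1806]  P^-=[0.2546]  S=[0.3846]  K=[0.6620]  nu=[-2.9906]  x^+=[-0.7991]  P^+=[0.0861]
step 5: x^-=[-0.9190]  P^-=[0.2538]  S=[0.3838]  K=[0.6613]  nu=[0.9090]  x^+=[-0.3179]  P^+=[0.0860]

P_post[0,0] = 0.0860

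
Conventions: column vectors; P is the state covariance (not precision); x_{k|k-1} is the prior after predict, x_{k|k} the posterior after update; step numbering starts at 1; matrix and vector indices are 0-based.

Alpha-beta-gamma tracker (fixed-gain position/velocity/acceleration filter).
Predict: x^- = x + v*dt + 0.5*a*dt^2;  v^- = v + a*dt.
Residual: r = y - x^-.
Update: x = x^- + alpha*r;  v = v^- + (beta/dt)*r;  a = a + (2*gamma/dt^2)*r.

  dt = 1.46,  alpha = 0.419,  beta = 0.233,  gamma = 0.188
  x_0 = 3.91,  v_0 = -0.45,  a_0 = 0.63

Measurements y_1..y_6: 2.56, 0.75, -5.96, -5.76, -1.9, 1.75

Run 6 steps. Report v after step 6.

v_post = -2.2230

step 1: x_pred=3.9245  r=-1.3645  x^+=3.3527  v^+=0.2520  a^+=0.3893
step 2: x_pred=4.1357  r=-3.3857  x^+=2.7171  v^+=0.2801  a^+=-0.2079
step 3: x_pred=2.9045  r=-8.8645  x^+=-0.8097  v^+=-1.4381  a^+=-1.7715
step 4: x_pred=-4.7974  r=-0.9626  x^+=-5.2007  v^+=-4.1781  a^+=-1.9413
step 5: x_pred=-13.3698  r=11.4698  x^+=-8.5640  v^+=-5.1820  a^+=0.0819
step 6: x_pred=-16.0424  r=17.7924  x^+=-8.5874  v^+=-2.2230  a^+=3.2203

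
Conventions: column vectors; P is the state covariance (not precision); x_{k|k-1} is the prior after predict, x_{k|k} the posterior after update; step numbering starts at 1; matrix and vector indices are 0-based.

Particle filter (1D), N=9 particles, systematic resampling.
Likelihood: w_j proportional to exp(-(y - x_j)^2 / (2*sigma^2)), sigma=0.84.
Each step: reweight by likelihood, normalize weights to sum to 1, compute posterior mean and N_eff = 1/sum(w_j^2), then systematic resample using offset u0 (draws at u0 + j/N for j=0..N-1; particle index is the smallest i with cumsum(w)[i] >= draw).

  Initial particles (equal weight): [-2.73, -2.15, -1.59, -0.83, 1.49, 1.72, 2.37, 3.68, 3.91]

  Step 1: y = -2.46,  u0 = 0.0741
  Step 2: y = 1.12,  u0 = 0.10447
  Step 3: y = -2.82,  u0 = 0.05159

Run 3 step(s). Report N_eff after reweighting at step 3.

step 1: w=[0.3623, 0.3564, 0.2232, 0.0581, 0.0000, 0.0000, 0.0000, 0.0000, 0.0000]  mean=-2.1585  Neff=3.2102  idx=[0, 0, 0, 1, 1, 1, 2, 2, 3]
step 2: w=[0.0003, 0.0003, 0.0003, 0.0064, 0.0064, 0.0064, 0.0685, 0.0685, 0.8428]  mean=-0.9614  Neff=1.3893  idx=[7, 8, 8, 8, 8, 8, 8, 8, 8]
step 3: w=[0.4145, 0.0732, 0.0732, 0.0732, 0.0732, 0.0732, 0.0732, 0.0732, 0.0732]  mean=-1.1450  Neff=4.6582  idx=[0, 0, 0, 0, 2, 3, 5, 6, 8]

N_eff = 4.6582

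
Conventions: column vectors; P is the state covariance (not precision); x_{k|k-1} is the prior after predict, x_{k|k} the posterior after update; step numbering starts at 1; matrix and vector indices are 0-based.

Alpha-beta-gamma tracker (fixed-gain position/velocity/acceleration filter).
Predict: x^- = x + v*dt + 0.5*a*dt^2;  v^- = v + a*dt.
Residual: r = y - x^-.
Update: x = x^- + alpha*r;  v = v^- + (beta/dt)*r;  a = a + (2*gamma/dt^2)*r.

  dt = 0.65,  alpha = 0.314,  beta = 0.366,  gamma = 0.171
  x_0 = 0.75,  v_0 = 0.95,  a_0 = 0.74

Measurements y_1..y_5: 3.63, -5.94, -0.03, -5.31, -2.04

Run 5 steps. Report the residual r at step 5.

step 1: x_pred=1.5238  r=2.1062  x^+=2.1852  v^+=2.6169  a^+=2.4449
step 2: x_pred=4.4027  r=-10.3427  x^+=1.1551  v^+=-1.6176  a^+=-5.9272
step 3: x_pred=-1.1485  r=1.1185  x^+=-0.7973  v^+=-4.8405  a^+=-5.0218
step 4: x_pred=-5.0044  r=-0.3056  x^+=-5.1004  v^+=-8.2767  a^+=-5.2691
step 5: x_pred=-11.5933  r=9.5533  x^+=-8.5936  v^+=-6.3223  a^+=2.4640

resid = 9.5533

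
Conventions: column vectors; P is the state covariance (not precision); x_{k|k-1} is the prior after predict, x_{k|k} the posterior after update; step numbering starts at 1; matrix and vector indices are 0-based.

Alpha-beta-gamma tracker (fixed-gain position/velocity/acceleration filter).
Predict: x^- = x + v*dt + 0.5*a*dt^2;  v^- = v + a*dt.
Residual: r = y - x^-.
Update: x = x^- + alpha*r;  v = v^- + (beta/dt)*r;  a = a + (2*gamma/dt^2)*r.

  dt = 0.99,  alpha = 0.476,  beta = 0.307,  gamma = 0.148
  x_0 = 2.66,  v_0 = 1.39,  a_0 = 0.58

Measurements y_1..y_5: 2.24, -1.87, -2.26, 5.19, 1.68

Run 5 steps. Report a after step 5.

step 1: x_pred=4.3203  r=-2.0803  x^+=3.3301  v^+=1.3191  a^+=-0.0483
step 2: x_pred=4.6123  r=-6.4823  x^+=1.5267  v^+=-0.7389  a^+=-2.0060
step 3: x_pred=-0.1878  r=-2.0722  x^+=-1.1742  v^+=-3.3674  a^+=-2.6318
step 4: x_pred=-5.7976  r=10.9876  x^+=-0.5675  v^+=-2.5657  a^+=0.6865
step 5: x_pred=-2.7711  r=4.4511  x^+=-0.6524  v^+=-0.5057  a^+=2.0308

a_post = 2.0308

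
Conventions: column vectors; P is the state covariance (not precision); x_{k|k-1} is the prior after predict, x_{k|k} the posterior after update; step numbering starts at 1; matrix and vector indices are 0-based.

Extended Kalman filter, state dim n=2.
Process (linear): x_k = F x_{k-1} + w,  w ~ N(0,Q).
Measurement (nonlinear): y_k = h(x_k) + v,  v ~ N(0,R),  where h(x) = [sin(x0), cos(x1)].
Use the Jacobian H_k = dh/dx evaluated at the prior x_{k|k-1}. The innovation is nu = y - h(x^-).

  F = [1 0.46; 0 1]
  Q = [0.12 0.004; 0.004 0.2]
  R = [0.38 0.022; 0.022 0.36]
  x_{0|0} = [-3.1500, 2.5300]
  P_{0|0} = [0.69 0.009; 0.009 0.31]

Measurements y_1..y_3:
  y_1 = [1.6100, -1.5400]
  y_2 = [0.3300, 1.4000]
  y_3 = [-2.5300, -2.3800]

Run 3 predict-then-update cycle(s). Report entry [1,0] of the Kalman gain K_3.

K[1,0] = -0.0980

step 1: x^-=[-1.9862, 2.5300]  P^-=[0.8839 0.1556; 0.1556 0.5100]  H_jac=[-0.4036 0.0000; 0.0000 -0.5742]  S=[0.5239 0.0581; 0.0581 0.5281]  K=[-0.6702 -0.0955; -0.0591 -0.5480]  nu=[2.5250, -0.7213]  x^+=[-3.6096, 2.7759]  P^+=[0.6363 0.0856; 0.0856 0.3458]
step 2: x^-=[-2.3326, 2.7759]  P^-=[0.9082 0.2486; 0.2486 0.5458]  H_jac=[-0.6903 0.0000; 0.0000 -0.3576]  S=[0.8127 0.0834; 0.0834 0.4298]  K=[-0.7654 -0.0584; -0.1679 -0.4215]  nu=[1.0536, 2.3339]  x^+=[-3.2753, 1.6151]  P^+=[0.4232 0.1059; 0.1059 0.4347]
step 3: x^-=[-2.5323, 1.6151]  P^-=[0.7326 0.3099; 0.3099 0.6347]  H_jac=[-0.8201 0.0000; 0.0000 -0.9990]  S=[0.8727 0.2759; 0.2759 0.9935]  K=[-0.6467 -0.1320; -0.0980 -0.6110]  nu=[-1.9577, -2.3357]  x^+=[-0.9579, 3.2343]  P^+=[0.3032 0.0618; 0.0618 0.2224]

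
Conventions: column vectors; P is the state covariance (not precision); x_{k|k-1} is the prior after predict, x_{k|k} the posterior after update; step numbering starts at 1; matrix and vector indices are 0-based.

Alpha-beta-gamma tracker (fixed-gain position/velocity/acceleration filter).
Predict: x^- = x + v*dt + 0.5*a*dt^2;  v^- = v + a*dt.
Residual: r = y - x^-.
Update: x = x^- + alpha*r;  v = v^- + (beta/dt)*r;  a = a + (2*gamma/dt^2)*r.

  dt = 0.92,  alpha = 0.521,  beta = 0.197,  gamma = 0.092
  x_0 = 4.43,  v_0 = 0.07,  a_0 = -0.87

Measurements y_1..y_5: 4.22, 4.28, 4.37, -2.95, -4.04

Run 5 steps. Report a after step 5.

step 1: x_pred=4.1262  r=0.0938  x^+=4.1751  v^+=-0.7103  a^+=-0.8496
step 2: x_pred=3.1620  r=1.1180  x^+=3.7445  v^+=-1.2526  a^+=-0.6066
step 3: x_pred=2.3354  r=2.0346  x^+=3.3954  v^+=-1.3750  a^+=-0.1643
step 4: x_pred=2.0610  r=-5.0110  x^+=-0.5498  v^+=-2.5991  a^+=-1.2536
step 5: x_pred=-3.4714  r=-0.5686  x^+=-3.7677  v^+=-3.8742  a^+=-1.3772

a_post = -1.3772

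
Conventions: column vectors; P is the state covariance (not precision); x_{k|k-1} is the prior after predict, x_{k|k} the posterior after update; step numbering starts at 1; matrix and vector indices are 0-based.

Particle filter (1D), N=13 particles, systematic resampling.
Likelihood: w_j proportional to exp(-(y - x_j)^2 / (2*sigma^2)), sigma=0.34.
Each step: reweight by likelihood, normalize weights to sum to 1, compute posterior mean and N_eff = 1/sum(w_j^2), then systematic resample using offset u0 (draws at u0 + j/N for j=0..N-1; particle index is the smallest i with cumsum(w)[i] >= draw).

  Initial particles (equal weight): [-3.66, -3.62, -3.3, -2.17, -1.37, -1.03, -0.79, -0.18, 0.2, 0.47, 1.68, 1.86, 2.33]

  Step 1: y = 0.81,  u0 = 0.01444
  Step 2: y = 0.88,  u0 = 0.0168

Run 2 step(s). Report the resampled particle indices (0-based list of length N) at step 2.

resampled_idx = [1, 4, 4, 5, 6, 7, 7, 8, 9, 10, 10, 11, 12]

step 1: w=[0.0000, 0.0000, 0.0000, 0.0000, 0.0000, 0.0000, 0.0000, 0.0166, 0.2306, 0.6993, 0.0437, 0.0098, 0.0001]  mean=0.4634  Neff=1.8368  idx=[7, 8, 8, 8, 9, 9, 9, 9, 9, 9, 9, 9, 9]
step 2: w=[0.0016, 0.0284, 0.0284, 0.0284, 0.1015, 0.1015, 0.1015, 0.1015, 0.1015, 0.1015, 0.1015, 0.1015, 0.1015]  mean=0.4459  Neff=10.5184  idx=[1, 4, 4, 5, 6, 7, 7, 8, 9, 10, 10, 11, 12]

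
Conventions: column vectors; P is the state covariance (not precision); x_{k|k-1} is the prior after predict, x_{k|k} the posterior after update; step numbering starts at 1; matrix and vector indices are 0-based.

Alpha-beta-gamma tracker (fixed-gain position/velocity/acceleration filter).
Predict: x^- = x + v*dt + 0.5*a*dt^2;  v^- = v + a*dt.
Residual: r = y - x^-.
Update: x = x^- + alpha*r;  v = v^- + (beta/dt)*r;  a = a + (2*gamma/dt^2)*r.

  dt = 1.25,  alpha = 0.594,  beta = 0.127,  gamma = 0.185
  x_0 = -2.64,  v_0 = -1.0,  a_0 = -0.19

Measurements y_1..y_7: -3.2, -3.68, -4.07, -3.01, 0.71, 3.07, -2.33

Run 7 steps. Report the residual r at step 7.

step 1: x_pred=-4.0384  r=0.8384  x^+=-3.5404  v^+=-1.1523  a^+=0.0085
step 2: x_pred=-4.9741  r=1.2941  x^+=-4.2054  v^+=-1.0102  a^+=0.3150
step 3: x_pred=-5.2220  r=1.1520  x^+=-4.5377  v^+=-0.4994  a^+=0.5878
step 4: x_pred=-4.7027  r=1.6927  x^+=-3.6972  v^+=0.4073  a^+=0.9886
step 5: x_pred=-2.4157  r=3.1257  x^+=-0.5590  v^+=1.9607  a^+=1.7288
step 6: x_pred=3.2425  r=-0.1725  x^+=3.1400  v^+=4.1042  a^+=1.6880
step 7: x_pred=9.5889  r=-11.9189  x^+=2.5091  v^+=5.0031  a^+=-1.1345

resid = -11.9189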